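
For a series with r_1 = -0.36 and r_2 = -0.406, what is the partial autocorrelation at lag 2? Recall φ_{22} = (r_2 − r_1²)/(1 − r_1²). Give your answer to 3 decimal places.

φ_{22} = (r_2 − r_1²) / (1 − r_1²)
r_1² = (-0.36)² = 0.1296
Numerator = -0.406 − 0.1296 = -0.5356; denominator = 1 − 0.1296 = 0.8704
φ_{22} = -0.5356 / 0.8704 = -0.615

-0.615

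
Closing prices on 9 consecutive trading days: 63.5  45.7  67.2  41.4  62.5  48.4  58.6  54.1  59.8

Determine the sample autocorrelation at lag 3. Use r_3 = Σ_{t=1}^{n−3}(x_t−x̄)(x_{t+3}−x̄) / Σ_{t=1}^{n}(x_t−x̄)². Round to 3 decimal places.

Mean x̄ = (63.5 + 45.7 + 67.2 + 41.4 + 62.5 + 48.4 + 58.6 + 54.1 + 59.8)/9 = 55.6889
Numerator Σ_{t=1}^{6}(x_t−x̄)(x_{t+3}−x̄) = -345.9348
Denominator Σ(x_t−x̄)² = 624.8889
r_3 = -345.9348 / 624.8889 = -0.554

-0.554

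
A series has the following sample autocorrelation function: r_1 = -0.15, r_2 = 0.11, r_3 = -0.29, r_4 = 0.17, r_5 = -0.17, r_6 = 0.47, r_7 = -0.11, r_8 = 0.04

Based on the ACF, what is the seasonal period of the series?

The largest autocorrelation is r_6 = 0.47; the remaining lags stay at or below 0.17.
The dominant spike at lag 6 indicates a seasonal period of 6.

6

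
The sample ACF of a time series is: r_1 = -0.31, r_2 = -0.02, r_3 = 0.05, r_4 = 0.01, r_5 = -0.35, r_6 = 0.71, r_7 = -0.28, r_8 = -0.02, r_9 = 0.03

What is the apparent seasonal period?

6

The largest autocorrelation is r_6 = 0.71; the remaining lags stay at or below 0.05.
The dominant spike at lag 6 indicates a seasonal period of 6.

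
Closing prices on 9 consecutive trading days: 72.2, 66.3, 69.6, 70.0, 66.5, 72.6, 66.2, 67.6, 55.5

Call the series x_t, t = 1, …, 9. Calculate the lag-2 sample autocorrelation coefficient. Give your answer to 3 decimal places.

Mean x̄ = (72.2 + 66.3 + 69.6 + 70.0 + 66.5 + 72.6 + 66.2 + 67.6 + 55.5)/9 = 67.3889
Numerator Σ_{t=1}^{7}(x_t−x̄)(x_{t+2}−x̄) = 35.7275
Denominator Σ(x_t−x̄)² = 206.7889
r_2 = 35.7275 / 206.7889 = 0.173

0.173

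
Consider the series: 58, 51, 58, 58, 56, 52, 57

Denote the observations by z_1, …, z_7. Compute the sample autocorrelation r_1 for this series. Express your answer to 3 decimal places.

-0.403

Mean z̄ = (58 + 51 + 58 + 58 + 56 + 52 + 57)/7 = 55.7143
Deviations from mean: 2.2857, -4.7143, 2.2857, 2.2857, 0.2857, -3.7143, 1.2857
Numerator Σ_{t=1}^{6}(z_t−z̄)(z_{t+1}−z̄) = -21.5102
Denominator Σ(z_t−z̄)² = 53.4286
r_1 = -21.5102 / 53.4286 = -0.403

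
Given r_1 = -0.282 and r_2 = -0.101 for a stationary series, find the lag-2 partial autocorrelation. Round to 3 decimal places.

φ_{22} = (r_2 − r_1²) / (1 − r_1²)
r_1² = (-0.282)² = 0.079524
Numerator = -0.101 − 0.0795 = -0.1805; denominator = 1 − 0.0795 = 0.9205
φ_{22} = -0.1805 / 0.9205 = -0.196

-0.196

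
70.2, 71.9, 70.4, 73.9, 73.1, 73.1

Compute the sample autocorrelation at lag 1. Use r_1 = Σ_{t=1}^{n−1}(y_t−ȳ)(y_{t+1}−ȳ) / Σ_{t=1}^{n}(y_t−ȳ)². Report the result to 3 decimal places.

Mean ȳ = (70.2 + 71.9 + 70.4 + 73.9 + 73.1 + 73.1)/6 = 72.1000
Deviations from mean: -1.9000, -0.2000, -1.7000, 1.8000, 1.0000, 1.0000
Σ(y_t−ȳ)(y_{t+1}−ȳ) = (0.3800) + (0.3400) + (-3.0600) + (1.8000) + (1.0000) = 0.4600
Denominator Σ(y_t−ȳ)² = 11.7800
r_1 = 0.4600 / 11.7800 = 0.039

0.039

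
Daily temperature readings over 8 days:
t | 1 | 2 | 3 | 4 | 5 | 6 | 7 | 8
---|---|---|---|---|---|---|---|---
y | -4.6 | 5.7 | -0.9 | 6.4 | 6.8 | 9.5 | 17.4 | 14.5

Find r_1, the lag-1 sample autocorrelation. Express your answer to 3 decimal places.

Mean ȳ = (-4.6 + 5.7 − 0.9 + 6.4 + 6.8 + 9.5 + 17.4 + 14.5)/8 = 6.8500
Σ(y_t−ȳ)(y_{t+1}−ȳ) = (13.1675) + (8.9125) + (3.4875) + (0.0225) + (-0.1325) + (27.9575) + (80.7075) = 134.1225
Denominator Σ(y_t−ȳ)² = 369.5400
r_1 = 134.1225 / 369.5400 = 0.363

0.363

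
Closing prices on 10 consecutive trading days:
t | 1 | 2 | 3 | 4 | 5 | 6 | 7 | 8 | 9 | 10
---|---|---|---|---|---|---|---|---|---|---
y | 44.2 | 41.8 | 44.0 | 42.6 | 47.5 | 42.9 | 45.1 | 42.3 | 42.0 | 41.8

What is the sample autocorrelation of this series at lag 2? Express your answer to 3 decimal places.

0.383

Mean ȳ = (44.2 + 41.8 + 44.0 + 42.6 + 47.5 + 42.9 + 45.1 + 42.3 + 42.0 + 41.8)/10 = 43.4200
Numerator Σ_{t=1}^{8}(y_t−ȳ)(y_{t+2}−ȳ) = 11.4392
Denominator Σ(y_t−ȳ)² = 29.8760
r_2 = 11.4392 / 29.8760 = 0.383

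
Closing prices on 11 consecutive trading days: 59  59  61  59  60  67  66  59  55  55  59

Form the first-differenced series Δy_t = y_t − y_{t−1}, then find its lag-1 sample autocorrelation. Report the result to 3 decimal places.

0.207

First differences Δy: 0, 2, -2, 1, 7, -1, -7, -4, 0, 4
Mean of differences = 0.0000
Numerator Σ(Δy_t−Δȳ)(Δy_{t+1}−Δȳ) = 29.0000
Denominator Σ(Δy_t−Δȳ)² = 140.0000
r_1(Δy) = 29.0000 / 140.0000 = 0.207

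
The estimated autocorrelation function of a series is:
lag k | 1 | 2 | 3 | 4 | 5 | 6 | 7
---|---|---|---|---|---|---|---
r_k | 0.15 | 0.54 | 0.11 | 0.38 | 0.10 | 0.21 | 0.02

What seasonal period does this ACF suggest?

2

The largest autocorrelation is r_2 = 0.54, with weaker echoes at lags 4 (0.38) and 6 (0.21); the remaining lags stay at or below 0.15.
The dominant spike at lag 2 indicates a seasonal period of 2.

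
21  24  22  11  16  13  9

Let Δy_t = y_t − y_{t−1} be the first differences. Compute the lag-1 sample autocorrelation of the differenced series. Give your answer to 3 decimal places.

First differences Δy: 3, -2, -11, 5, -3, -4
Mean of differences = -2.0000
Numerator Σ(Δy_t−Δȳ)(Δy_{t+1}−Δȳ) = -68.0000
Denominator Σ(Δy_t−Δȳ)² = 160.0000
r_1(Δy) = -68.0000 / 160.0000 = -0.425

-0.425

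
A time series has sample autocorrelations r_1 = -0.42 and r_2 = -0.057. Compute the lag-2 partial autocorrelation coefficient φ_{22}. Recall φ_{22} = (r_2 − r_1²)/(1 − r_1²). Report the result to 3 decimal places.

φ_{22} = (r_2 − r_1²) / (1 − r_1²)
r_1² = (-0.42)² = 0.1764
Numerator = -0.057 − 0.1764 = -0.2334; denominator = 1 − 0.1764 = 0.8236
φ_{22} = -0.2334 / 0.8236 = -0.283

-0.283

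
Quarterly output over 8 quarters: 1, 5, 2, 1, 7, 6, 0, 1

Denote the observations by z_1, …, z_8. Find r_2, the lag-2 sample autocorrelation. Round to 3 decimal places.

Mean z̄ = (1 + 5 + 2 + 1 + 7 + 6 + 0 + 1)/8 = 2.8750
Deviations from mean: -1.8750, 2.1250, -0.8750, -1.8750, 4.1250, 3.1250, -2.8750, -1.8750
Σ(z_t−z̄)(z_{t+2}−z̄) = (1.6406) + (-3.9844) + (-3.6094) + (-5.8594) + (-11.8594) + (-5.8594) = -29.5313
Denominator Σ(z_t−z̄)² = 50.8750
r_2 = -29.5313 / 50.8750 = -0.580

-0.580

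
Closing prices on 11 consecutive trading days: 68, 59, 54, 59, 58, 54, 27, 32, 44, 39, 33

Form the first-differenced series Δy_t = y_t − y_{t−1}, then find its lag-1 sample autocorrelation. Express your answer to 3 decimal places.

-0.061

First differences Δy: -9, -5, 5, -1, -4, -27, 5, 12, -5, -6
Mean of differences = -3.5000
Numerator Σ(Δy_t−Δȳ)(Δy_{t+1}−Δȳ) = -60.2500
Denominator Σ(Δy_t−Δȳ)² = 984.5000
r_1(Δy) = -60.2500 / 984.5000 = -0.061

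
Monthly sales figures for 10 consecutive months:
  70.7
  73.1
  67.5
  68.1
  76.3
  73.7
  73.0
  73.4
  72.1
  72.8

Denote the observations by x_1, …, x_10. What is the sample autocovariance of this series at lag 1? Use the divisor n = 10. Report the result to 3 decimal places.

0.494

Mean x̄ = (70.7 + 73.1 + 67.5 + 68.1 + 76.3 + 73.7 + 73.0 + 73.4 + 72.1 + 72.8)/10 = 72.0700
Σ_{t=1}^{9}(x_t−x̄)(x_{t+1}−x̄) = 4.9411
γ_1 = 4.9411 / 10 = 0.494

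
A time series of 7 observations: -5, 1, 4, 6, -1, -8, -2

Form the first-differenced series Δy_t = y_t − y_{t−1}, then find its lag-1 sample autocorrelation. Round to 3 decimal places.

First differences Δy: 6, 3, 2, -7, -7, 6
Mean of differences = 0.5000
Numerator Σ(Δy_t−Δȳ)(Δy_{t+1}−Δȳ) = 21.2500
Denominator Σ(Δy_t−Δȳ)² = 181.5000
r_1(Δy) = 21.2500 / 181.5000 = 0.117

0.117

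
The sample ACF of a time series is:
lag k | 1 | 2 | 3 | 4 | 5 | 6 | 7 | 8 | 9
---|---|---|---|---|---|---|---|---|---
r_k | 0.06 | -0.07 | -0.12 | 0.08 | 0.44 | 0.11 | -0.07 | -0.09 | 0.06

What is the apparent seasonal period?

5

The largest autocorrelation is r_5 = 0.44; the remaining lags stay at or below 0.11.
The dominant spike at lag 5 indicates a seasonal period of 5.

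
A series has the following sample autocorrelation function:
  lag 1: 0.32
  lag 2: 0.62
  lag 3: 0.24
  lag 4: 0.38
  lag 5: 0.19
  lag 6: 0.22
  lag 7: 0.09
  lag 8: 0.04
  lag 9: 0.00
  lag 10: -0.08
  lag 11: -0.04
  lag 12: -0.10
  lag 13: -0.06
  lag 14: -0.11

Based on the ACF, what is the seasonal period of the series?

The largest autocorrelation is r_2 = 0.62, with a weaker echo at lag 4 (0.38); the remaining lags stay at or below 0.32.
The dominant spike at lag 2 indicates a seasonal period of 2.

2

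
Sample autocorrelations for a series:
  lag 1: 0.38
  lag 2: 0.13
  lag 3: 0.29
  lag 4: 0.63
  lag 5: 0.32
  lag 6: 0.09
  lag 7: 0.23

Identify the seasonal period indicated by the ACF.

The largest autocorrelation is r_4 = 0.63; the remaining lags stay at or below 0.38. The elevated value at lag 1 (0.38), dropping to 0.13 at lag 2, reflects decaying short-term dependence rather than seasonality.
The dominant spike at lag 4 indicates a seasonal period of 4.

4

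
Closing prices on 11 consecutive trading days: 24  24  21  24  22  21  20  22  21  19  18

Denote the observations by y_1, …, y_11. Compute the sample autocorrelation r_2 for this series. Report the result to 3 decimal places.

0.093

Mean ȳ = (24 + 24 + 21 + 24 + 22 + 21 + 20 + 22 + 21 + 19 + 18)/11 = 21.4545
Numerator Σ_{t=1}^{9}(y_t−ȳ)(y_{t+2}−ȳ) = 3.7686
Denominator Σ(y_t−ȳ)² = 40.7273
r_2 = 3.7686 / 40.7273 = 0.093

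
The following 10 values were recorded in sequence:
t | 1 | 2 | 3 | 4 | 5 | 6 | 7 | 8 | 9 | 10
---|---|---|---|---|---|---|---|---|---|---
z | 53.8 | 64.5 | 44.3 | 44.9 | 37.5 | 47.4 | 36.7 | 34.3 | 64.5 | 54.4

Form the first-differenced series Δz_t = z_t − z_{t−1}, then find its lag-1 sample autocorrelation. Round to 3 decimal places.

First differences Δz: 10.7, -20.2, 0.6, -7.4, 9.9, -10.7, -2.4, 30.2, -10.1
Mean of differences = 0.0667
Numerator Σ(Δz_t−Δz̄)(Δz_{t+1}−Δz̄) = -763.7144
Denominator Σ(Δz_t−Δz̄)² = 1809.9200
r_1(Δz) = -763.7144 / 1809.9200 = -0.422

-0.422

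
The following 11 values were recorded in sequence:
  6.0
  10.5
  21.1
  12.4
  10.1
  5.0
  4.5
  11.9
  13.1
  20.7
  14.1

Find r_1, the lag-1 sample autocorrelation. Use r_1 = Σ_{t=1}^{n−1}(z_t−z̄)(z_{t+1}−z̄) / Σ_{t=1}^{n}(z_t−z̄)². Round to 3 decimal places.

Mean z̄ = (6.0 + 10.5 + 21.1 + 12.4 + 10.1 + 5.0 + 4.5 + 11.9 + 13.1 + 20.7 + 14.1)/11 = 11.7636
Numerator Σ_{t=1}^{10}(z_t−z̄)(z_{t+1}−z̄) = 92.7614
Denominator Σ(z_t−z̄)² = 310.7855
r_1 = 92.7614 / 310.7855 = 0.298

0.298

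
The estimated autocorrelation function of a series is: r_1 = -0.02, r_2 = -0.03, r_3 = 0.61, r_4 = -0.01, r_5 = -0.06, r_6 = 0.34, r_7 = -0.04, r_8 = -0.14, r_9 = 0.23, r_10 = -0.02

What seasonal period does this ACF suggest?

3

The largest autocorrelation is r_3 = 0.61, with weaker echoes at lags 6 (0.34) and 9 (0.23); the remaining lags stay at or below -0.01.
The dominant spike at lag 3 indicates a seasonal period of 3.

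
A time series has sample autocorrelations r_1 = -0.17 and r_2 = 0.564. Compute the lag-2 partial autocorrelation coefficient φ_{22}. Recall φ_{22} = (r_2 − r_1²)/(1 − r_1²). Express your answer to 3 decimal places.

0.551

φ_{22} = (r_2 − r_1²) / (1 − r_1²)
r_1² = (-0.17)² = 0.0289
Numerator = 0.564 − 0.0289 = 0.5351; denominator = 1 − 0.0289 = 0.9711
φ_{22} = 0.5351 / 0.9711 = 0.551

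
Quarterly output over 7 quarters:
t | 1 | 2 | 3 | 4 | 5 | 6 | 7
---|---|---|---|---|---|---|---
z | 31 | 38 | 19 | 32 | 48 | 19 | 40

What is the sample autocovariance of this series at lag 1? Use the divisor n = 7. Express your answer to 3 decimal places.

Mean z̄ = (31 + 38 + 19 + 32 + 48 + 19 + 40)/7 = 32.4286
Deviations: -1.4286, 5.5714, -13.4286, -0.4286, 15.5714, -13.4286, 7.5714
Σ_{t=1}^{6}(z_t−z̄)(z_{t+1}−z̄) = -394.4694
γ_1 = -394.4694 / 7 = -56.353

-56.353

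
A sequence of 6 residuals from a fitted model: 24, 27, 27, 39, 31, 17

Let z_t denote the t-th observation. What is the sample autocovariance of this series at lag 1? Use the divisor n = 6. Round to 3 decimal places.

Mean z̄ = (24 + 27 + 27 + 39 + 31 + 17)/6 = 27.5000
Σ_{t=1}^{5}(z_t−z̄)(z_{t+1}−z̄) = -0.2500
γ_1 = -0.2500 / 6 = -0.042

-0.042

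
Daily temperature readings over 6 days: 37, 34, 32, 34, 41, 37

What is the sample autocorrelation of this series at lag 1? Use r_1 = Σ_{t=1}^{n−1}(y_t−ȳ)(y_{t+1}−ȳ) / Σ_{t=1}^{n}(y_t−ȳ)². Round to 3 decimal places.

Mean ȳ = (37 + 34 + 32 + 34 + 41 + 37)/6 = 35.8333
Deviations from mean: 1.1667, -1.8333, -3.8333, -1.8333, 5.1667, 1.1667
Σ(y_t−ȳ)(y_{t+1}−ȳ) = (-2.1389) + (7.0278) + (7.0278) + (-9.4722) + (6.0278) = 8.4722
Denominator Σ(y_t−ȳ)² = 50.8333
r_1 = 8.4722 / 50.8333 = 0.167

0.167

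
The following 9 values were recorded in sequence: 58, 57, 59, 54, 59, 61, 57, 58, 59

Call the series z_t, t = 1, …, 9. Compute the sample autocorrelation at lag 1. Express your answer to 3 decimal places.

-0.300

Mean z̄ = (58 + 57 + 59 + 54 + 59 + 61 + 57 + 58 + 59)/9 = 58.0000
Numerator Σ_{t=1}^{8}(z_t−z̄)(z_{t+1}−z̄) = -9.0000
Denominator Σ(z_t−z̄)² = 30.0000
r_1 = -9.0000 / 30.0000 = -0.300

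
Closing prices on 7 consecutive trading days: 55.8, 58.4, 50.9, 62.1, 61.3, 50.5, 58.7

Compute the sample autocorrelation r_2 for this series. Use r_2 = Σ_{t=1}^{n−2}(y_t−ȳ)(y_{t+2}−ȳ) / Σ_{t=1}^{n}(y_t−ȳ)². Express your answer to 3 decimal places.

Mean ȳ = (55.8 + 58.4 + 50.9 + 62.1 + 61.3 + 50.5 + 58.7)/7 = 56.8143
Deviations from mean: -1.0143, 1.5857, -5.9143, 5.2857, 4.4857, -6.3143, 1.8857
Numerator Σ_{t=1}^{5}(y_t−ȳ)(y_{t+2}−ȳ) = -37.0661
Denominator Σ(y_t−ȳ)² = 130.0086
r_2 = -37.0661 / 130.0086 = -0.285

-0.285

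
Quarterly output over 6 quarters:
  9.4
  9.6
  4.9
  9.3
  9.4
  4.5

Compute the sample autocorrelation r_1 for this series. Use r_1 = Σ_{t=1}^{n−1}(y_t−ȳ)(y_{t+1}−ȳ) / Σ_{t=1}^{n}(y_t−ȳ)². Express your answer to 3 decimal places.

-0.324

Mean ȳ = (9.4 + 9.6 + 4.9 + 9.3 + 9.4 + 4.5)/6 = 7.8500
Deviations from mean: 1.5500, 1.7500, -2.9500, 1.4500, 1.5500, -3.3500
Σ(y_t−ȳ)(y_{t+1}−ȳ) = (2.7125) + (-5.1625) + (-4.2775) + (2.2475) + (-5.1925) = -9.6725
Denominator Σ(y_t−ȳ)² = 29.8950
r_1 = -9.6725 / 29.8950 = -0.324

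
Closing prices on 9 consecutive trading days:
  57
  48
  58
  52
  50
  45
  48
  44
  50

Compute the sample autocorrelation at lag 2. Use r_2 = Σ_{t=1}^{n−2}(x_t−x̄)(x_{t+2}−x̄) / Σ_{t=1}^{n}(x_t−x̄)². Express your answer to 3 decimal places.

0.384

Mean x̄ = (57 + 48 + 58 + 52 + 50 + 45 + 48 + 44 + 50)/9 = 50.2222
Σ(x_t−x̄)(x_{t+2}−x̄) = (52.7160) + (-3.9506) + (-1.7284) + (-9.2840) + (0.4938) + (32.4938) + (0.4938) = 71.2346
Denominator Σ(x_t−x̄)² = 185.5556
r_2 = 71.2346 / 185.5556 = 0.384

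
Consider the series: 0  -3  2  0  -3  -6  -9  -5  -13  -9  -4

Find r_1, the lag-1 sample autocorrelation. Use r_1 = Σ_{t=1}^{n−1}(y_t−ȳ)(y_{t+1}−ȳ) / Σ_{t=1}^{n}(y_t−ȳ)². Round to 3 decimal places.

0.490

Mean ȳ = (0 − 3 + 2 + 0 − 3 − 6 − 9 − 5 − 13 − 9 − 4)/11 = -4.5455
Numerator Σ_{t=1}^{10}(y_t−ȳ)(y_{t+1}−ȳ) = 99.2479
Denominator Σ(y_t−ȳ)² = 202.7273
r_1 = 99.2479 / 202.7273 = 0.490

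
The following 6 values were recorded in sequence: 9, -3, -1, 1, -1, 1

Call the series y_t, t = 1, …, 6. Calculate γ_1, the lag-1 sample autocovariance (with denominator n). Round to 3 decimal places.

Mean ȳ = (9 − 3 − 1 + 1 − 1 + 1)/6 = 1.0000
Deviations: 8.0000, -4.0000, -2.0000, 0.0000, -2.0000, 0.0000
Σ_{t=1}^{5}(y_t−ȳ)(y_{t+1}−ȳ) = -24.0000
γ_1 = -24.0000 / 6 = -4.000

-4.000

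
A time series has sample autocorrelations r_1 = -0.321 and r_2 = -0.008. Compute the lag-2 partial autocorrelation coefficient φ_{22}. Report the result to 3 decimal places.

φ_{22} = (r_2 − r_1²) / (1 − r_1²)
r_1² = (-0.321)² = 0.103041
Numerator = -0.008 − 0.1030 = -0.1110; denominator = 1 − 0.1030 = 0.8970
φ_{22} = -0.1110 / 0.8970 = -0.124

-0.124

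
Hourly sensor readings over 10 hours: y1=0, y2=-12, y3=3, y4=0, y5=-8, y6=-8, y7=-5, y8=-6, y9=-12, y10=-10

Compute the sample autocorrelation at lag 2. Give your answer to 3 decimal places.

Mean ȳ = (0 − 12 + 3 + 0 − 8 − 8 − 5 − 6 − 12 − 10)/10 = -5.8000
Numerator Σ_{t=1}^{8}(y_t−ȳ)(y_{t+2}−ȳ) = -22.4800
Denominator Σ(y_t−ȳ)² = 249.6000
r_2 = -22.4800 / 249.6000 = -0.090

-0.090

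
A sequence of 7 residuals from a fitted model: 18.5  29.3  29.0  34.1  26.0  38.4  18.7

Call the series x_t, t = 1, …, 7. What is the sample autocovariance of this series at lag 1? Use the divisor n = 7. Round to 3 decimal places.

Mean x̄ = (18.5 + 29.3 + 29.0 + 34.1 + 26.0 + 38.4 + 18.7)/7 = 27.7143
Deviations: -9.2143, 1.5857, 1.2857, 6.3857, -1.7143, 10.6857, -9.0143
Σ_{t=1}^{6}(x_t−x̄)(x_{t+1}−x̄) = -129.9516
γ_1 = -129.9516 / 7 = -18.565

-18.565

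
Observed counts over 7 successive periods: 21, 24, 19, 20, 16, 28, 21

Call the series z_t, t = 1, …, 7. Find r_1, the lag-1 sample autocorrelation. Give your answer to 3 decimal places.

Mean z̄ = (21 + 24 + 19 + 20 + 16 + 28 + 21)/7 = 21.2857
Deviations from mean: -0.2857, 2.7143, -2.2857, -1.2857, -5.2857, 6.7143, -0.2857
Σ(z_t−z̄)(z_{t+1}−z̄) = (-0.7755) + (-6.2041) + (2.9388) + (6.7959) + (-35.4898) + (-1.9184) = -34.6531
Denominator Σ(z_t−z̄)² = 87.4286
r_1 = -34.6531 / 87.4286 = -0.396

-0.396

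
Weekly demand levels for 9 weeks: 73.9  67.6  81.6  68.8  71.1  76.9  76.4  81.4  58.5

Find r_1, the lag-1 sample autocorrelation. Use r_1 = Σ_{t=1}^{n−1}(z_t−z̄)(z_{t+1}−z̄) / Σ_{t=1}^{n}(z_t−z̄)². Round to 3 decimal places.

-0.383

Mean z̄ = (73.9 + 67.6 + 81.6 + 68.8 + 71.1 + 76.9 + 76.4 + 81.4 + 58.5)/9 = 72.9111
Numerator Σ_{t=1}^{8}(z_t−z̄)(z_{t+1}−z̄) = -165.7001
Denominator Σ(z_t−z̄)² = 432.6889
r_1 = -165.7001 / 432.6889 = -0.383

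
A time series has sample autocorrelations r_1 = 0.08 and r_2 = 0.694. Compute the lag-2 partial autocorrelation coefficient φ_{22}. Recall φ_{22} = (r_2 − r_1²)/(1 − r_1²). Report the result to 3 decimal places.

φ_{22} = (r_2 − r_1²) / (1 − r_1²)
r_1² = (0.08)² = 0.0064
Numerator = 0.694 − 0.0064 = 0.6876; denominator = 1 − 0.0064 = 0.9936
φ_{22} = 0.6876 / 0.9936 = 0.692

0.692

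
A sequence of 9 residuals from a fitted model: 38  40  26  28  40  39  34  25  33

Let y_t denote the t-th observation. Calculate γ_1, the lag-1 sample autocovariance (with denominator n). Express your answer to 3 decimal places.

2.765

Mean ȳ = (38 + 40 + 26 + 28 + 40 + 39 + 34 + 25 + 33)/9 = 33.6667
Σ_{t=1}^{8}(y_t−ȳ)(y_{t+1}−ȳ) = 24.8889
γ_1 = 24.8889 / 9 = 2.765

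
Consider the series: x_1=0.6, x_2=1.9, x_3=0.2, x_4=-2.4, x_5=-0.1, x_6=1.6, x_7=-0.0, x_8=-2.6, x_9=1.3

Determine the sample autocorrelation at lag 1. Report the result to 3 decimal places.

Mean x̄ = (0.6 + 1.9 + 0.2 − 2.4 − 0.1 + 1.6 − 0.0 − 2.6 + 1.3)/9 = 0.0556
Numerator Σ_{t=1}^{8}(x_t−x̄)(x_{t+1}−x̄) = -2.1853
Denominator Σ(x_t−x̄)² = 20.7622
r_1 = -2.1853 / 20.7622 = -0.105

-0.105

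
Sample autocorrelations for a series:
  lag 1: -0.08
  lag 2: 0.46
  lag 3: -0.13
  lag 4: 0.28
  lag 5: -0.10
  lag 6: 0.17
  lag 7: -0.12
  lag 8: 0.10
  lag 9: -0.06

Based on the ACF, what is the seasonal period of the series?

2

The largest autocorrelation is r_2 = 0.46, with weaker echoes at lags 4 (0.28) and 6 (0.17); the remaining lags stay at or below 0.10.
The dominant spike at lag 2 indicates a seasonal period of 2.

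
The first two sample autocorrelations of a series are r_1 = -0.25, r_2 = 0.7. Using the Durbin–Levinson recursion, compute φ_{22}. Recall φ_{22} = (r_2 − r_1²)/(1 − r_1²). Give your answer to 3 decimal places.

0.680

φ_{22} = (r_2 − r_1²) / (1 − r_1²)
r_1² = (-0.25)² = 0.0625
Numerator = 0.7 − 0.0625 = 0.6375; denominator = 1 − 0.0625 = 0.9375
φ_{22} = 0.6375 / 0.9375 = 0.680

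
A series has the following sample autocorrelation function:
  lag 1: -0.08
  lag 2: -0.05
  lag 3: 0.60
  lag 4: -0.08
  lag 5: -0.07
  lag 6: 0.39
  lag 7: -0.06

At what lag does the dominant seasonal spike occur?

3

The largest autocorrelation is r_3 = 0.60, with a weaker echo at lag 6 (0.39); the remaining lags stay at or below -0.05.
The dominant spike at lag 3 indicates a seasonal period of 3.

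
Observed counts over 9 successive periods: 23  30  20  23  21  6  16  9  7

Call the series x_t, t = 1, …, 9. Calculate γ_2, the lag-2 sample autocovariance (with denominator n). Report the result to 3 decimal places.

15.075

Mean x̄ = (23 + 30 + 20 + 23 + 21 + 6 + 16 + 9 + 7)/9 = 17.2222
Σ_{t=1}^{7}(x_t−x̄)(x_{t+2}−x̄) = 135.6790
γ_2 = 135.6790 / 9 = 15.075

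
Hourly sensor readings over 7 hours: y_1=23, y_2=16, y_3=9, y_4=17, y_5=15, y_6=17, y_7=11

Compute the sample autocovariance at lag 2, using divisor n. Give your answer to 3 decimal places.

Mean ȳ = (23 + 16 + 9 + 17 + 15 + 17 + 11)/7 = 15.4286
Deviations: 7.5714, 0.5714, -6.4286, 1.5714, -0.4286, 1.5714, -4.4286
Σ_{t=1}^{5}(y_t−ȳ)(y_{t+2}−ȳ) = -40.6531
γ_2 = -40.6531 / 7 = -5.808

-5.808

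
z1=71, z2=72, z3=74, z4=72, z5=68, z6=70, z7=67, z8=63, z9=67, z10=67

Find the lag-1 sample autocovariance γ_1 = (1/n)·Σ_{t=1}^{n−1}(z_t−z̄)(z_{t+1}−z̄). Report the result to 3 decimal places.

5.789

Mean z̄ = (71 + 72 + 74 + 72 + 68 + 70 + 67 + 63 + 67 + 67)/10 = 69.1000
Σ_{t=1}^{9}(z_t−z̄)(z_{t+1}−z̄) = 57.8900
γ_1 = 57.8900 / 10 = 5.789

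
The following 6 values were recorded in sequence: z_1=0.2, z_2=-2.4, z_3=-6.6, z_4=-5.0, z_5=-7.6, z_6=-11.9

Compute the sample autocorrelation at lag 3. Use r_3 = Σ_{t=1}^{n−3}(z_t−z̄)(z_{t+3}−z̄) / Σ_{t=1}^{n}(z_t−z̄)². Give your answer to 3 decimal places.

Mean z̄ = (0.2 − 2.4 − 6.6 − 5.0 − 7.6 − 11.9)/6 = -5.5500
Deviations from mean: 5.7500, 3.1500, -1.0500, 0.5500, -2.0500, -6.3500
Σ(z_t−z̄)(z_{t+3}−z̄) = (3.1625) + (-6.4575) + (6.6675) = 3.3725
Denominator Σ(z_t−z̄)² = 88.9150
r_3 = 3.3725 / 88.9150 = 0.038

0.038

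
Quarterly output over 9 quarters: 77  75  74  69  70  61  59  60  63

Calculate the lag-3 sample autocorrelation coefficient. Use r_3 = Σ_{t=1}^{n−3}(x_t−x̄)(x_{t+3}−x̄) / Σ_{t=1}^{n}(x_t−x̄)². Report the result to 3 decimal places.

Mean x̄ = (77 + 75 + 74 + 69 + 70 + 61 + 59 + 60 + 63)/9 = 67.5556
Σ(x_t−x̄)(x_{t+3}−x̄) = (13.6420) + (18.1975) + (-42.2469) + (-12.3580) + (-18.4691) + (29.8642) = -11.3704
Denominator Σ(x_t−x̄)² = 388.2222
r_3 = -11.3704 / 388.2222 = -0.029

-0.029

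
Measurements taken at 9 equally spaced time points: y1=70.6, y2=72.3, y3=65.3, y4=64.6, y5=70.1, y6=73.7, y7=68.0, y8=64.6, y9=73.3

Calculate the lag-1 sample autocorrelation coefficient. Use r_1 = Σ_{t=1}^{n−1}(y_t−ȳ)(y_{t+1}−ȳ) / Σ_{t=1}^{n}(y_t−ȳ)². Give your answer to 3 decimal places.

Mean ȳ = (70.6 + 72.3 + 65.3 + 64.6 + 70.1 + 73.7 + 68.0 + 64.6 + 73.3)/9 = 69.1667
Numerator Σ_{t=1}^{8}(y_t−ȳ)(y_{t+1}−ȳ) = -8.8344
Denominator Σ(y_t−ȳ)² = 108.4000
r_1 = -8.8344 / 108.4000 = -0.081

-0.081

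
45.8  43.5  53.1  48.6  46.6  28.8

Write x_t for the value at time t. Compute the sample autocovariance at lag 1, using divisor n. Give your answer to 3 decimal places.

0.395

Mean x̄ = (45.8 + 43.5 + 53.1 + 48.6 + 46.6 + 28.8)/6 = 44.4000
Σ_{t=1}^{5}(x_t−x̄)(x_{t+1}−x̄) = 2.3700
γ_1 = 2.3700 / 6 = 0.395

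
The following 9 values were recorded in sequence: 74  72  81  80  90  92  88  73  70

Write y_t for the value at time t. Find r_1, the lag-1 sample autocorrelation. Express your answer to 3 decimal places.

Mean ȳ = (74 + 72 + 81 + 80 + 90 + 92 + 88 + 73 + 70)/9 = 80.0000
Numerator Σ_{t=1}^{8}(y_t−ȳ)(y_{t+1}−ȳ) = 270.0000
Denominator Σ(y_t−ȳ)² = 558.0000
r_1 = 270.0000 / 558.0000 = 0.484

0.484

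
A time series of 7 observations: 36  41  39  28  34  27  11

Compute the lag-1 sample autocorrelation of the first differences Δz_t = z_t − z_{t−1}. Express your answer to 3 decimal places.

-0.154

First differences Δz: 5, -2, -11, 6, -7, -16
Mean of differences = -4.1667
Numerator Σ(Δz_t−Δz̄)(Δz_{t+1}−Δz̄) = -59.6944
Denominator Σ(Δz_t−Δz̄)² = 386.8333
r_1(Δz) = -59.6944 / 386.8333 = -0.154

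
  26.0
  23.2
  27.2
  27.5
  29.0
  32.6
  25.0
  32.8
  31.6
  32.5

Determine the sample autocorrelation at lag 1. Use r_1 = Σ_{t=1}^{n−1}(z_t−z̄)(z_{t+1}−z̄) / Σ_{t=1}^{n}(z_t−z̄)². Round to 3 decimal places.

Mean z̄ = (26.0 + 23.2 + 27.2 + 27.5 + 29.0 + 32.6 + 25.0 + 32.8 + 31.6 + 32.5)/10 = 28.7400
Numerator Σ_{t=1}^{9}(z_t−z̄)(z_{t+1}−z̄) = 19.0464
Denominator Σ(z_t−z̄)² = 109.8640
r_1 = 19.0464 / 109.8640 = 0.173

0.173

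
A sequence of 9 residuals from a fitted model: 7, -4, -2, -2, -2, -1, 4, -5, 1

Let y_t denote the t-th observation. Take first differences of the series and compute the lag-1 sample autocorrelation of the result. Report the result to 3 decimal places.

First differences Δy: -11, 2, 0, 0, 1, 5, -9, 6
Mean of differences = -0.7500
Numerator Σ(Δy_t−Δȳ)(Δy_{t+1}−Δȳ) = -117.3125
Denominator Σ(Δy_t−Δȳ)² = 263.5000
r_1(Δy) = -117.3125 / 263.5000 = -0.445

-0.445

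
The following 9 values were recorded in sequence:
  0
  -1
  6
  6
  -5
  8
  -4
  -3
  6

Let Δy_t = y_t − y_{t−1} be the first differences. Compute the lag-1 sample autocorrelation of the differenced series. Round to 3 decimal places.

First differences Δy: -1, 7, 0, -11, 13, -12, 1, 9
Mean of differences = 0.7500
Numerator Σ(Δy_t−Δȳ)(Δy_{t+1}−Δȳ) = -308.0625
Denominator Σ(Δy_t−Δȳ)² = 561.5000
r_1(Δy) = -308.0625 / 561.5000 = -0.549

-0.549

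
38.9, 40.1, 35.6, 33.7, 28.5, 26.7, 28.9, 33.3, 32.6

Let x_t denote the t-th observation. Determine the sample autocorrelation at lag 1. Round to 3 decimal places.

Mean x̄ = (38.9 + 40.1 + 35.6 + 33.7 + 28.5 + 26.7 + 28.9 + 33.3 + 32.6)/9 = 33.1444
Numerator Σ_{t=1}^{8}(x_t−x̄)(x_{t+1}−x̄) = 112.4358
Denominator Σ(x_t−x̄)² = 169.2822
r_1 = 112.4358 / 169.2822 = 0.664

0.664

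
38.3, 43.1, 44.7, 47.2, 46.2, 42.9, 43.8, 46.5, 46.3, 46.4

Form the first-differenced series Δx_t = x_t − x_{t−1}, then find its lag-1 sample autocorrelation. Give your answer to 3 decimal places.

First differences Δx: 4.8, 1.6, 2.5, -1.0, -3.3, 0.9, 2.7, -0.2, 0.1
Mean of differences = 0.9000
Numerator Σ(Δx_t−Δx̄)(Δx_{t+1}−Δx̄) = 7.6900
Denominator Σ(Δx_t−Δx̄)² = 44.6000
r_1(Δx) = 7.6900 / 44.6000 = 0.172

0.172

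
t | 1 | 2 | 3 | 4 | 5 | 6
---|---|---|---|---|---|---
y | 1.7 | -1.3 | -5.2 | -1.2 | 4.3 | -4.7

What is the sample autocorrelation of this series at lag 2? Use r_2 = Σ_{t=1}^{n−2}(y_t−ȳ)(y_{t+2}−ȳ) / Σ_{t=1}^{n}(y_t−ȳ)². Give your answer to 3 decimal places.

Mean ȳ = (1.7 − 1.3 − 5.2 − 1.2 + 4.3 − 4.7)/6 = -1.0667
Deviations from mean: 2.7667, -0.2333, -4.1333, -0.1333, 5.3667, -3.6333
Σ(y_t−ȳ)(y_{t+2}−ȳ) = (-11.4356) + (0.0311) + (-22.1822) + (0.4844) = -33.1022
Denominator Σ(y_t−ȳ)² = 66.8133
r_2 = -33.1022 / 66.8133 = -0.495

-0.495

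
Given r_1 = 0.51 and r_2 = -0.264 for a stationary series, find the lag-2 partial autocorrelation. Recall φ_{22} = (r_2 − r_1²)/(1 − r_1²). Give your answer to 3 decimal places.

-0.708

φ_{22} = (r_2 − r_1²) / (1 − r_1²)
r_1² = (0.51)² = 0.2601
Numerator = -0.264 − 0.2601 = -0.5241; denominator = 1 − 0.2601 = 0.7399
φ_{22} = -0.5241 / 0.7399 = -0.708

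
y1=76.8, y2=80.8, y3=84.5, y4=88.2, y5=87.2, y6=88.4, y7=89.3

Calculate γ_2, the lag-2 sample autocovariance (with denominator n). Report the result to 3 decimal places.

1.394

Mean ȳ = (76.8 + 80.8 + 84.5 + 88.2 + 87.2 + 88.4 + 89.3)/7 = 85.0286
Σ_{t=1}^{5}(y_t−ȳ)(y_{t+2}−ȳ) = 9.7584
γ_2 = 9.7584 / 7 = 1.394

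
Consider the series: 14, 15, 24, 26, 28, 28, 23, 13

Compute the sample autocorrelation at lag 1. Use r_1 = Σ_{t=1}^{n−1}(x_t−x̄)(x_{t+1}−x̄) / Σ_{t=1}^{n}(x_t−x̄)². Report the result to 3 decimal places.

Mean x̄ = (14 + 15 + 24 + 26 + 28 + 28 + 23 + 13)/8 = 21.3750
Deviations from mean: -7.3750, -6.3750, 2.6250, 4.6250, 6.6250, 6.6250, 1.6250, -8.3750
Σ(x_t−x̄)(x_{t+1}−x̄) = (47.0156) + (-16.7344) + (12.1406) + (30.6406) + (43.8906) + (10.7656) + (-13.6094) = 114.1094
Denominator Σ(x_t−x̄)² = 283.8750
r_1 = 114.1094 / 283.8750 = 0.402

0.402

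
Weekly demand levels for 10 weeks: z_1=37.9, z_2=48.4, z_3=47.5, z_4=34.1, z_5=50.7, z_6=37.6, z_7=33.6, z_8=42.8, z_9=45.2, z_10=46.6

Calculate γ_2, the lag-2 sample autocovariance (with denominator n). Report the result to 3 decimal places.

-8.818

Mean z̄ = (37.9 + 48.4 + 47.5 + 34.1 + 50.7 + 37.6 + 33.6 + 42.8 + 45.2 + 46.6)/10 = 42.4400
Σ_{t=1}^{8}(z_t−z̄)(z_{t+2}−z̄) = -88.1792
γ_2 = -88.1792 / 10 = -8.818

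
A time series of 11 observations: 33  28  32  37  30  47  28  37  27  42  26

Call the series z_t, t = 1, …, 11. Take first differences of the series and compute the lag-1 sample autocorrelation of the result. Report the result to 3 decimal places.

-0.787

First differences Δz: -5, 4, 5, -7, 17, -19, 9, -10, 15, -16
Mean of differences = -0.7000
Numerator Σ(Δz_t−Δz̄)(Δz_{t+1}−Δz̄) = -1118.6900
Denominator Σ(Δz_t−Δz̄)² = 1422.1000
r_1(Δz) = -1118.6900 / 1422.1000 = -0.787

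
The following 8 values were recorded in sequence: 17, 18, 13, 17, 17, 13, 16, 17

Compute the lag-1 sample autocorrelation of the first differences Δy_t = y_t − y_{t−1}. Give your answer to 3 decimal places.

First differences Δy: 1, -5, 4, 0, -4, 3, 1
Mean of differences = 0.0000
Numerator Σ(Δy_t−Δȳ)(Δy_{t+1}−Δȳ) = -34.0000
Denominator Σ(Δy_t−Δȳ)² = 68.0000
r_1(Δy) = -34.0000 / 68.0000 = -0.500

-0.500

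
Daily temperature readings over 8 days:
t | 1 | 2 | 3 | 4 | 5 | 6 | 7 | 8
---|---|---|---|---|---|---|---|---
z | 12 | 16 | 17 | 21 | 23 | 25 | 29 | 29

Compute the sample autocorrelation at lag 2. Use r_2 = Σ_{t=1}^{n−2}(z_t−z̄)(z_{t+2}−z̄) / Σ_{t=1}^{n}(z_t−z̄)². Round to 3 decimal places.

Mean z̄ = (12 + 16 + 17 + 21 + 23 + 25 + 29 + 29)/8 = 21.5000
Deviations from mean: -9.5000, -5.5000, -4.5000, -0.5000, 1.5000, 3.5000, 7.5000, 7.5000
Σ(z_t−z̄)(z_{t+2}−z̄) = (42.7500) + (2.7500) + (-6.7500) + (-1.7500) + (11.2500) + (26.2500) = 74.5000
Denominator Σ(z_t−z̄)² = 268.0000
r_2 = 74.5000 / 268.0000 = 0.278

0.278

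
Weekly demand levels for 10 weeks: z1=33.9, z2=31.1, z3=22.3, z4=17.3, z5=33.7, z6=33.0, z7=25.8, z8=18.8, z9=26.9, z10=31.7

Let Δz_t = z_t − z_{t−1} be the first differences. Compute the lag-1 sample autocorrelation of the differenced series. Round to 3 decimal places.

First differences Δz: -2.8, -8.8, -5.0, 16.4, -0.7, -7.2, -7.0, 8.1, 4.8
Mean of differences = -0.2444
Numerator Σ(Δz_t−Δz̄)(Δz_{t+1}−Δz̄) = 11.6936
Denominator Σ(Δz_t−Δz̄)² = 568.6822
r_1(Δz) = 11.6936 / 568.6822 = 0.021

0.021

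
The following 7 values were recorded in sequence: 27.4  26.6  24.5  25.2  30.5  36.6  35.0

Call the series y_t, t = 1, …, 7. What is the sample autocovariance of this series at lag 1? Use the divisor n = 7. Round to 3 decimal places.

Mean ȳ = (27.4 + 26.6 + 24.5 + 25.2 + 30.5 + 36.6 + 35.0)/7 = 29.4000
Σ_{t=1}^{6}(y_t−ȳ)(y_{t+1}−ȳ) = 83.5200
γ_1 = 83.5200 / 7 = 11.931

11.931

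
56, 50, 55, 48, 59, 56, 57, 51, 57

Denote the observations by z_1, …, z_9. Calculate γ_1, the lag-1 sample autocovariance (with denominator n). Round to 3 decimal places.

-5.494

Mean z̄ = (56 + 50 + 55 + 48 + 59 + 56 + 57 + 51 + 57)/9 = 54.3333
Σ_{t=1}^{8}(z_t−z̄)(z_{t+1}−z̄) = -49.4444
γ_1 = -49.4444 / 9 = -5.494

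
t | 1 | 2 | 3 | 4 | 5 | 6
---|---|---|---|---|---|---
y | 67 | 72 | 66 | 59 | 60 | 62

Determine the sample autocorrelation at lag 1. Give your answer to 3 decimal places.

Mean ȳ = (67 + 72 + 66 + 59 + 60 + 62)/6 = 64.3333
Numerator Σ_{t=1}^{5}(y_t−ȳ)(y_{t+1}−ȳ) = 57.5556
Denominator Σ(y_t−ȳ)² = 121.3333
r_1 = 57.5556 / 121.3333 = 0.474

0.474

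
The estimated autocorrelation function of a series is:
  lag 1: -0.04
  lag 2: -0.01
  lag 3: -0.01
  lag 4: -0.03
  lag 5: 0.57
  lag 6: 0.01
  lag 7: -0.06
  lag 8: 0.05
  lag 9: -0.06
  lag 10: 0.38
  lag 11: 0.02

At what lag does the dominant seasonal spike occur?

5

The largest autocorrelation is r_5 = 0.57, with a weaker echo at lag 10 (0.38); the remaining lags stay at or below 0.05.
The dominant spike at lag 5 indicates a seasonal period of 5.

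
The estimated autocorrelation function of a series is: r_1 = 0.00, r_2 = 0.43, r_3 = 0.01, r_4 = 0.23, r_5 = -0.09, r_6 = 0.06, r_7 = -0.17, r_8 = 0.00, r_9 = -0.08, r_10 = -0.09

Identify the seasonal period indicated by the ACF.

The largest autocorrelation is r_2 = 0.43, with a weaker echo at lag 4 (0.23); the remaining lags stay at or below 0.06.
The dominant spike at lag 2 indicates a seasonal period of 2.

2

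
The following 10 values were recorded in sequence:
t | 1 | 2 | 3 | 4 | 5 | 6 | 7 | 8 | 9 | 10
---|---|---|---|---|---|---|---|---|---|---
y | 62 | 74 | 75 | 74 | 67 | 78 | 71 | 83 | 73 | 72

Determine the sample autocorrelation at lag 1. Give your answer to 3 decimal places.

Mean ȳ = (62 + 74 + 75 + 74 + 67 + 78 + 71 + 83 + 73 + 72)/10 = 72.9000
Numerator Σ_{t=1}^{9}(y_t−ȳ)(y_{t+1}−ȳ) = -71.9100
Denominator Σ(y_t−ȳ)² = 292.9000
r_1 = -71.9100 / 292.9000 = -0.246

-0.246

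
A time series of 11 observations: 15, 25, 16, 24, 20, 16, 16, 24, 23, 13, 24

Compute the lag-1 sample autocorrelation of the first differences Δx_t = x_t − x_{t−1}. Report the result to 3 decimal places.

-0.497

First differences Δx: 10, -9, 8, -4, -4, 0, 8, -1, -10, 11
Mean of differences = 0.9000
Numerator Σ(Δx_t−Δx̄)(Δx_{t+1}−Δx̄) = -276.0100
Denominator Σ(Δx_t−Δx̄)² = 554.9000
r_1(Δx) = -276.0100 / 554.9000 = -0.497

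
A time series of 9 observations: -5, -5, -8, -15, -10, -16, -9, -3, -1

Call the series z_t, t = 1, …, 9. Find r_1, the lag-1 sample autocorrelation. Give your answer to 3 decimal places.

Mean z̄ = (-5 − 5 − 8 − 15 − 10 − 16 − 9 − 3 − 1)/9 = -8.0000
Numerator Σ_{t=1}^{8}(z_t−z̄)(z_{t+1}−z̄) = 77.0000
Denominator Σ(z_t−z̄)² = 210.0000
r_1 = 77.0000 / 210.0000 = 0.367

0.367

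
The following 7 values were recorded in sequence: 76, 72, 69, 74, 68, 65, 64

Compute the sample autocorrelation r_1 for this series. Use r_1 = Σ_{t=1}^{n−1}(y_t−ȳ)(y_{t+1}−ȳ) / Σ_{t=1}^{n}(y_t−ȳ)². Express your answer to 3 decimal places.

Mean ȳ = (76 + 72 + 69 + 74 + 68 + 65 + 64)/7 = 69.7143
Σ(y_t−ȳ)(y_{t+1}−ȳ) = (14.3673) + (-1.6327) + (-3.0612) + (-7.3469) + (8.0816) + (26.9388) = 37.3469
Denominator Σ(y_t−ȳ)² = 121.4286
r_1 = 37.3469 / 121.4286 = 0.308

0.308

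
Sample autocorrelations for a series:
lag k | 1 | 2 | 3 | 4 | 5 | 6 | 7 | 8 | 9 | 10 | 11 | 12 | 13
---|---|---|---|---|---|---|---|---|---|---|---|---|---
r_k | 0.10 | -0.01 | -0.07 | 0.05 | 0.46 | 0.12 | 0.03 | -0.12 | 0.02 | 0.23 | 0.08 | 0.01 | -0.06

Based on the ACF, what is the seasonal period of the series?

The largest autocorrelation is r_5 = 0.46, with a weaker echo at lag 10 (0.23); the remaining lags stay at or below 0.12.
The dominant spike at lag 5 indicates a seasonal period of 5.

5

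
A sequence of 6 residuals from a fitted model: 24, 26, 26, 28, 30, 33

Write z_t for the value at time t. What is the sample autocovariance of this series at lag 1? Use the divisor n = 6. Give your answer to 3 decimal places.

3.606

Mean z̄ = (24 + 26 + 26 + 28 + 30 + 33)/6 = 27.8333
Σ_{t=1}^{5}(z_t−z̄)(z_{t+1}−z̄) = 21.6389
γ_1 = 21.6389 / 6 = 3.606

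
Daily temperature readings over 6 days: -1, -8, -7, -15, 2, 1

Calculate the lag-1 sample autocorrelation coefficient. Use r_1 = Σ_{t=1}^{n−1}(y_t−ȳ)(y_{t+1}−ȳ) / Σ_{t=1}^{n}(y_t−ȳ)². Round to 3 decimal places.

Mean ȳ = (-1 − 8 − 7 − 15 + 2 + 1)/6 = -4.6667
Σ(y_t−ȳ)(y_{t+1}−ȳ) = (-12.2222) + (7.7778) + (24.1111) + (-68.8889) + (37.7778) = -11.4444
Denominator Σ(y_t−ȳ)² = 213.3333
r_1 = -11.4444 / 213.3333 = -0.054

-0.054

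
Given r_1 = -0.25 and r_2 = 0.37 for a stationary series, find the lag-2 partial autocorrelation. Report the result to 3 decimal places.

φ_{22} = (r_2 − r_1²) / (1 − r_1²)
r_1² = (-0.25)² = 0.0625
Numerator = 0.37 − 0.0625 = 0.3075; denominator = 1 − 0.0625 = 0.9375
φ_{22} = 0.3075 / 0.9375 = 0.328

0.328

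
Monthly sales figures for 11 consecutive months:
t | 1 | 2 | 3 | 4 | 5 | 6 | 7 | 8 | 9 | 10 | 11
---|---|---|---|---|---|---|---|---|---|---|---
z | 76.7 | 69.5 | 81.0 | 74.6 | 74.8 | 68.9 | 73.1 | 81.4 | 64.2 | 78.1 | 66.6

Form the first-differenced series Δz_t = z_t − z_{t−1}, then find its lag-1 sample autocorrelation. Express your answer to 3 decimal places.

First differences Δz: -7.2, 11.5, -6.4, 0.2, -5.9, 4.2, 8.3, -17.2, 13.9, -11.5
Mean of differences = -1.0100
Numerator Σ(Δz_t−Δz̄)(Δz_{t+1}−Δz̄) = -682.8041
Denominator Σ(Δz_t−Δz̄)² = 957.5290
r_1(Δz) = -682.8041 / 957.5290 = -0.713

-0.713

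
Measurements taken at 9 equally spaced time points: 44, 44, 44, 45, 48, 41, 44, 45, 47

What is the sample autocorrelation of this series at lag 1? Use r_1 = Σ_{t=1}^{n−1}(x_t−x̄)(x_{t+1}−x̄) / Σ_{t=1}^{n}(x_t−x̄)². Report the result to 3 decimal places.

-0.233

Mean x̄ = (44 + 44 + 44 + 45 + 48 + 41 + 44 + 45 + 47)/9 = 44.6667
Numerator Σ_{t=1}^{8}(x_t−x̄)(x_{t+1}−x̄) = -7.4444
Denominator Σ(x_t−x̄)² = 32.0000
r_1 = -7.4444 / 32.0000 = -0.233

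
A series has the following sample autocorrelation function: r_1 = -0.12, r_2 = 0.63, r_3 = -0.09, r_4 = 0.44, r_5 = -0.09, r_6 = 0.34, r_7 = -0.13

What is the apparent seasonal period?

The largest autocorrelation is r_2 = 0.63, with weaker echoes at lags 4 (0.44) and 6 (0.34); the remaining lags stay at or below -0.09.
The dominant spike at lag 2 indicates a seasonal period of 2.

2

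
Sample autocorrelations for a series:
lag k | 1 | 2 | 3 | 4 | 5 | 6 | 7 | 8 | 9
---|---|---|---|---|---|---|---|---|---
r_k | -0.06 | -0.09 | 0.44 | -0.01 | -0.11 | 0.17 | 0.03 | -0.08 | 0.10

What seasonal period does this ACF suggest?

The largest autocorrelation is r_3 = 0.44, with a weaker echo at lag 6 (0.17); the remaining lags stay at or below 0.10.
The dominant spike at lag 3 indicates a seasonal period of 3.

3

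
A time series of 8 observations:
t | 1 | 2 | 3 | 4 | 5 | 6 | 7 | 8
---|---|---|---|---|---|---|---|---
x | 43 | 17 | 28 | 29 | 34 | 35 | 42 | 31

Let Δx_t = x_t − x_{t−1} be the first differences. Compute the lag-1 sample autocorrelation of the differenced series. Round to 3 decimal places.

First differences Δx: -26, 11, 1, 5, 1, 7, -11
Mean of differences = -1.7143
Numerator Σ(Δx_t−Δx̄)(Δx_{t+1}−Δx̄) = -295.0816
Denominator Σ(Δx_t−Δx̄)² = 973.4286
r_1(Δx) = -295.0816 / 973.4286 = -0.303

-0.303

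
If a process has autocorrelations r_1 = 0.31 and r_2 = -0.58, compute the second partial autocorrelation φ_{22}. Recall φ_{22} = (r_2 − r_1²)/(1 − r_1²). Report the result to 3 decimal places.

φ_{22} = (r_2 − r_1²) / (1 − r_1²)
r_1² = (0.31)² = 0.0961
Numerator = -0.58 − 0.0961 = -0.6761; denominator = 1 − 0.0961 = 0.9039
φ_{22} = -0.6761 / 0.9039 = -0.748

-0.748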